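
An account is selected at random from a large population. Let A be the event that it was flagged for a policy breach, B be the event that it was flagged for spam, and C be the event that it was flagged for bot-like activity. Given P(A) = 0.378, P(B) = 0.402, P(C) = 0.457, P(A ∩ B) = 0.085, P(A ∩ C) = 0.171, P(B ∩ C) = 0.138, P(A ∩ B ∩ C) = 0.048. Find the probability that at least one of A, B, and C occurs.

By inclusion-exclusion,
P(A ∪ B ∪ C) = 0.378 + 0.402 + 0.457 − 0.085 − 0.171 − 0.138 + 0.048 = 0.891

0.891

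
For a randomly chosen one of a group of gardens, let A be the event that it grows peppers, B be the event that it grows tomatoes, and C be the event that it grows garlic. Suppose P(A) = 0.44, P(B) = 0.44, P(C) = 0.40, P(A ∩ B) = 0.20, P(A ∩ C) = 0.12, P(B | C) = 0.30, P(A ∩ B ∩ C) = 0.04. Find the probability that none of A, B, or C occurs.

0.12

P(B ∩ C) = P(C)·P(B|C) = 0.40 × 0.30 = 0.12
P(A ∪ B ∪ C) = 0.44 + 0.44 + 0.40 − 0.20 − 0.12 − 0.12 + 0.04 = 0.88
P(none) = 1 − 0.88 = 0.12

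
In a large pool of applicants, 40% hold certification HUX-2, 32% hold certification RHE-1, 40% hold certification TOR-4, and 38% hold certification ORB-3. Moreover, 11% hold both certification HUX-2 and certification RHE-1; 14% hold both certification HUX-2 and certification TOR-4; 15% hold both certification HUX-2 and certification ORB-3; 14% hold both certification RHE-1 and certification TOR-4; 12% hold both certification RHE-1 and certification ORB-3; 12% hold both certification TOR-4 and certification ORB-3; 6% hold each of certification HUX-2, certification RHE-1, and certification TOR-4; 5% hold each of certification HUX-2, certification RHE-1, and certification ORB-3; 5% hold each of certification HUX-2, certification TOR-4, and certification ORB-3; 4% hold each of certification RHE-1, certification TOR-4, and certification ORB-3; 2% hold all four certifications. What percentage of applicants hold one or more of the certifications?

Apply inclusion-exclusion:
P(≥1) = 40 + 32 + 40 + 38 − 11 − 14 − 15 − 14 − 12 − 12 + 6 + 5 + 5 + 4 − 2 = 90%

90%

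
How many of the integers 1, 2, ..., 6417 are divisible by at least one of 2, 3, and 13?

4443

By inclusion–exclusion:
3208 + 2139 + 493 − 1069 − 246 − 164 + 82 = 4443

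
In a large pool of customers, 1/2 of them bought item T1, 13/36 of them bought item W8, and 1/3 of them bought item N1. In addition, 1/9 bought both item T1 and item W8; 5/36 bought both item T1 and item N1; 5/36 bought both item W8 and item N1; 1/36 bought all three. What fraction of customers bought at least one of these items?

5/6

Using inclusion–exclusion:
P(at least one) = 1/2 + 13/36 + 1/3 − 1/9 − 5/36 − 5/36 + 1/36 = 5/6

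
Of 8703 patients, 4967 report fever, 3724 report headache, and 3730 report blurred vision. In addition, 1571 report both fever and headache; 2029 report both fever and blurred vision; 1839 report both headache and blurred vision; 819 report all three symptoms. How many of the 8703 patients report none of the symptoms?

902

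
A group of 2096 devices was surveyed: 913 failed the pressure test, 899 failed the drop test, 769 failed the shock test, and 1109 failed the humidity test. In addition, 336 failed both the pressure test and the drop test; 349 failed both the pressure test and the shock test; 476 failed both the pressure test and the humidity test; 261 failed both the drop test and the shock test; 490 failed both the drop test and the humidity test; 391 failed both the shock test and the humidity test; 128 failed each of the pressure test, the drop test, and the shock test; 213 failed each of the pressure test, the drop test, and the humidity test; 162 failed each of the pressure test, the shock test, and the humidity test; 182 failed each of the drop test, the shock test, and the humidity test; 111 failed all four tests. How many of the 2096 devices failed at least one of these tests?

1961

Apply inclusion-exclusion:
|union| = 913 + 899 + 769 + 1109 − 336 − 349 − 476 − 261 − 490 − 391 + 128 + 213 + 162 + 182 − 111 = 1961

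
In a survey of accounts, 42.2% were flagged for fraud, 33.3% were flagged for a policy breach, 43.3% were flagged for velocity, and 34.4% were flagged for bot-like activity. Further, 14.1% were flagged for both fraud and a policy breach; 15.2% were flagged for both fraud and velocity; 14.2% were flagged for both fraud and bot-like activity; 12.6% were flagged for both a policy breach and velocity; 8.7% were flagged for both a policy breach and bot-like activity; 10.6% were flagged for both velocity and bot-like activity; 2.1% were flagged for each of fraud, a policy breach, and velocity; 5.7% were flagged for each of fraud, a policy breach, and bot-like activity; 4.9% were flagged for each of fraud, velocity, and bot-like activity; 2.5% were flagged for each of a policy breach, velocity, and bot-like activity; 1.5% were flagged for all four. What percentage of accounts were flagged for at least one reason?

Inclusion–exclusion gives
P(≥1) = 42.2 + 33.3 + 43.3 + 34.4 − 14.1 − 15.2 − 14.2 − 12.6 − 8.7 − 10.6 + 2.1 + 5.7 + 4.9 + 2.5 − 1.5 = 91.5%

91.5%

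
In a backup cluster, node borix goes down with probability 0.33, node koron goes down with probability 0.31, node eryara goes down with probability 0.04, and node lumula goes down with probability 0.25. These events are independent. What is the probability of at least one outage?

P(none) = (1 − 0.33) × (1 − 0.31) × (1 − 0.04) × (1 − 0.25) = 0.67 × 0.69 × 0.96 × 0.75 = 0.332856
P(at least one) = 1 − 0.332856 = 0.667144

0.667144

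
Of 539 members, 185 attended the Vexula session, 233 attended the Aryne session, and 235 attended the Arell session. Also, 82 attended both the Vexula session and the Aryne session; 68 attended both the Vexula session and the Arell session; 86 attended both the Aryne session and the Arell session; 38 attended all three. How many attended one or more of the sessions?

455

N(≥1) = 185 + 233 + 235 − 82 − 68 − 86 + 38 = 455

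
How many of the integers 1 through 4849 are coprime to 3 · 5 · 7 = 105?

Using inclusion–exclusion:
floor(4849/3) + floor(4849/5) + floor(4849/7) − floor(4849/15) − floor(4849/21) − floor(4849/35) + floor(4849/105) = 1616 + 969 + 692 − 323 − 230 − 138 + 46 = 2632
4849 − 2632 = 2217

2217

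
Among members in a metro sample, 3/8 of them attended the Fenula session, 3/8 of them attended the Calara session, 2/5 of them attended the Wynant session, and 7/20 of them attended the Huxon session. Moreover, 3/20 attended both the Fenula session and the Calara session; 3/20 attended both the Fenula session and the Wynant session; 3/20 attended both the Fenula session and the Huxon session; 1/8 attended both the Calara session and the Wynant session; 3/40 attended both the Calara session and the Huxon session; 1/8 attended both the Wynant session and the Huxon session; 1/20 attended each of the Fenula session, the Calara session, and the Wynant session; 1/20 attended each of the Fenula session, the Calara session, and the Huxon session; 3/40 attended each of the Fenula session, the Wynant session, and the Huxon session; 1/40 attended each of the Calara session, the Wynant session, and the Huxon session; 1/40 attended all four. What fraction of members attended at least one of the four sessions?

9/10

By inclusion–exclusion:
P(at least one) = 3/8 + 3/8 + 2/5 + 7/20 − 3/20 − 3/20 − 3/20 − 1/8 − 3/40 − 1/8 + 1/20 + 1/20 + 3/40 + 1/40 − 1/40 = 9/10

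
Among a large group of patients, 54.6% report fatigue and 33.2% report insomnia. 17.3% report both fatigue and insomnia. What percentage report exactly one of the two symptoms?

By inclusion–exclusion (exactly-one form):
P(exactly one) = 54.6 + 33.2 − 2·17.3 = 53.2%

53.2%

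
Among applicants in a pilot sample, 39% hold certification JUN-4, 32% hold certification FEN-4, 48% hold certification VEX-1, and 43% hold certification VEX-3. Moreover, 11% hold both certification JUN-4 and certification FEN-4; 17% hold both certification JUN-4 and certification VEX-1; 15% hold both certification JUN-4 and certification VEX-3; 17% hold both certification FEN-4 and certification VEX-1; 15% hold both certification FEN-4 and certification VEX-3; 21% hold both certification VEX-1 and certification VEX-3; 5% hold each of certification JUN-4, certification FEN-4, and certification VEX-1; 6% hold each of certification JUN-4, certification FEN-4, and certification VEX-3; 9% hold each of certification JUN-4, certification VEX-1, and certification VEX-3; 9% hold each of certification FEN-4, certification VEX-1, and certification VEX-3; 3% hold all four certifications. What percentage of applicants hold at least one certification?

92%

P(at least one) = 39 + 32 + 48 + 43 − 11 − 17 − 15 − 17 − 15 − 21 + 5 + 6 + 9 + 9 − 3 = 92%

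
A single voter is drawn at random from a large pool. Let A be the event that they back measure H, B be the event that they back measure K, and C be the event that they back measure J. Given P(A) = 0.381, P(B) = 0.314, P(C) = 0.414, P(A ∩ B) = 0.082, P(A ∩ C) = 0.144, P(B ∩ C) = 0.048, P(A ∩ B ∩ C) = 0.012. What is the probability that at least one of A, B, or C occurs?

0.847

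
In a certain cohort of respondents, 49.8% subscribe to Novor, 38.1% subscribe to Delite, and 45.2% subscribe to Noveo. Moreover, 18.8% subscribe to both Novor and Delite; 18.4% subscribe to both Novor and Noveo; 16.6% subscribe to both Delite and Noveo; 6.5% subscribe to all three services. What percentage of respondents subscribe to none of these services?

14.2%

P(at least one) = 49.8 + 38.1 + 45.2 − 18.8 − 18.4 − 16.6 + 6.5 = 85.8%
P(none) = 100% − 85.8% = 14.2%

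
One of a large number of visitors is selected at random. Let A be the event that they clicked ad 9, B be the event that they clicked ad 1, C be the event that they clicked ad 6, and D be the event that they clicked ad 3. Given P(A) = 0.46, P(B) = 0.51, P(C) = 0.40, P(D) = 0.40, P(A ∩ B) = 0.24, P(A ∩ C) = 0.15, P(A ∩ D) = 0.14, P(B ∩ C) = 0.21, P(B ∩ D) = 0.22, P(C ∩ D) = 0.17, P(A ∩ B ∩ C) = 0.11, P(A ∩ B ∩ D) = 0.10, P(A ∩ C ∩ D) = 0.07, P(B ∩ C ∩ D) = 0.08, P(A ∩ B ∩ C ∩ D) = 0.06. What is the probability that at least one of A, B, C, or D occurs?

0.94

Inclusion–exclusion gives
P(A ∪ B ∪ C ∪ D) = 0.46 + 0.51 + 0.40 + 0.40 − 0.24 − 0.15 − 0.14 − 0.21 − 0.22 − 0.17 + 0.11 + 0.10 + 0.07 + 0.08 − 0.06 = 0.94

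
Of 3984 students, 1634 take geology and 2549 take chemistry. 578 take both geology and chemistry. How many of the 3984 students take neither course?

By inclusion-exclusion,
|union| = 1634 + 2549 − 578 = 3605
None: 3984 − 3605 = 379

379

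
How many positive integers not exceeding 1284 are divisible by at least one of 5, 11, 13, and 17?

Inclusion–exclusion gives
256 + 116 + 98 + 75 − 23 − 19 − 15 − 8 − 6 − 5 + 1 + 1 + 1 + 0 − 0 = 472

472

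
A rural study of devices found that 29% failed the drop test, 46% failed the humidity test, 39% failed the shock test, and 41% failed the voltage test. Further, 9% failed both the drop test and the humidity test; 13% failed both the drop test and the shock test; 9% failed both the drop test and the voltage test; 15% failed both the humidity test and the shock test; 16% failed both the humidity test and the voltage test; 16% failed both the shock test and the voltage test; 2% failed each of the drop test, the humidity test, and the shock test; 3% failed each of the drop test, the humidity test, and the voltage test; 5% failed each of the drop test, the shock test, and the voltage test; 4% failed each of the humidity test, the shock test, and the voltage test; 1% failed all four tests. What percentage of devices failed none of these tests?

10%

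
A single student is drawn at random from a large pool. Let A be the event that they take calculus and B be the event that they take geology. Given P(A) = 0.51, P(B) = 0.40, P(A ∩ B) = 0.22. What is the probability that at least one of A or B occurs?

0.69

Using inclusion–exclusion:
P(A ∪ B) = 0.51 + 0.40 − 0.22 = 0.69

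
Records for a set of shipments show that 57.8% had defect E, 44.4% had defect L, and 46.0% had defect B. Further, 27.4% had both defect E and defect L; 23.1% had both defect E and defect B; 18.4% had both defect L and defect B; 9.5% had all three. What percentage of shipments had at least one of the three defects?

88.8%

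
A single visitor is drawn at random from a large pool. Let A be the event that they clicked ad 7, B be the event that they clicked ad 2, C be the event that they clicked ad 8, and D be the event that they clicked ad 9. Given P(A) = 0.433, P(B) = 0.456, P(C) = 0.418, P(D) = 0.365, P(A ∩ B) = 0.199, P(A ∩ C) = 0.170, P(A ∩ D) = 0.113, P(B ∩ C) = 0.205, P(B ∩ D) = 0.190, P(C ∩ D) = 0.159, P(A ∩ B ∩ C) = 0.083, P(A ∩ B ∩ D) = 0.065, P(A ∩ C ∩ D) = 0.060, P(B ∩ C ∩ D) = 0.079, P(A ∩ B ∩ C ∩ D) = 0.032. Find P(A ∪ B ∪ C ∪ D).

0.891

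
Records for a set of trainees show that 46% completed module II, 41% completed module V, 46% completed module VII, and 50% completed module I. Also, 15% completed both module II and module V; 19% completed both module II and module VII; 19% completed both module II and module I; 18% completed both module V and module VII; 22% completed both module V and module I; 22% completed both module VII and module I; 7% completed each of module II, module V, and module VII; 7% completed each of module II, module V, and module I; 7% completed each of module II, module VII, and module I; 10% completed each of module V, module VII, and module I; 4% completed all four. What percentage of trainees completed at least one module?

Using inclusion–exclusion:
P(≥1) = 46 + 41 + 46 + 50 − 15 − 19 − 19 − 18 − 22 − 22 + 7 + 7 + 7 + 10 − 4 = 95%

95%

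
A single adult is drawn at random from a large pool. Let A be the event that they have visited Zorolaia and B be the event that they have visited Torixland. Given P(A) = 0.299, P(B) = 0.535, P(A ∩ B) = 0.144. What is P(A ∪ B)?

0.690

P(A ∪ B) = 0.299 + 0.535 − 0.144 = 0.690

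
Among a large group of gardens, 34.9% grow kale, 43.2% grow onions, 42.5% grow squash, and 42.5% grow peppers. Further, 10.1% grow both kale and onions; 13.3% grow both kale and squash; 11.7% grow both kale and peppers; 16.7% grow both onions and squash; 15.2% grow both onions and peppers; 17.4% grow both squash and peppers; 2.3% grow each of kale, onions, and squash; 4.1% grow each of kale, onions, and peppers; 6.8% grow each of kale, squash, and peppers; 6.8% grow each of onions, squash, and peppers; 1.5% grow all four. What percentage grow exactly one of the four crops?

Using the inclusion–exclusion count for exactly one event:
P(exactly one) = 34.9 + 43.2 + 42.5 + 42.5 − 2·10.1 − 2·13.3 − 2·11.7 − 2·16.7 − 2·15.2 − 2·17.4 + 3·2.3 + 3·4.1 + 3·6.8 + 3·6.8 − 4·1.5 = 48.3%

48.3%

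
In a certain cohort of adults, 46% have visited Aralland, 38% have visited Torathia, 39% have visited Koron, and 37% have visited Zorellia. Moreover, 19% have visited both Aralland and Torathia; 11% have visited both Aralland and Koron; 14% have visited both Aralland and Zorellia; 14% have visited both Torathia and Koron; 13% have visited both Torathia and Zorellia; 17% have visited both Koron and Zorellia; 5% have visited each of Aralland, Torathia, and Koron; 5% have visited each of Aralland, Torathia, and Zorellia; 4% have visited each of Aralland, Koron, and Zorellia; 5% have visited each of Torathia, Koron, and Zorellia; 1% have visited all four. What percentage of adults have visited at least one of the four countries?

P(union) = 46 + 38 + 39 + 37 − 19 − 11 − 14 − 14 − 13 − 17 + 5 + 5 + 4 + 5 − 1 = 90%

90%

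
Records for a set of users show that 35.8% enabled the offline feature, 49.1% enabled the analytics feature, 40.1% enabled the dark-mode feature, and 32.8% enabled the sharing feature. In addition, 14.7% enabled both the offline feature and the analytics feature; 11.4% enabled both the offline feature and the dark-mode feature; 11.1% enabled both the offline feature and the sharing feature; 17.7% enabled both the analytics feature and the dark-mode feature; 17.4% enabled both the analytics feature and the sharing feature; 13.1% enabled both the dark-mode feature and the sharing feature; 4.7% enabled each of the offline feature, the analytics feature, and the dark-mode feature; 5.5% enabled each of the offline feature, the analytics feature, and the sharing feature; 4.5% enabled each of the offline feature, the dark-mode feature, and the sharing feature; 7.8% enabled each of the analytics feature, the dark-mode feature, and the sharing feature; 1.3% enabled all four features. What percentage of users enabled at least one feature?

93.6%

P(≥1) = 35.8 + 49.1 + 40.1 + 32.8 − 14.7 − 11.4 − 11.1 − 17.7 − 17.4 − 13.1 + 4.7 + 5.5 + 4.5 + 7.8 − 1.3 = 93.6%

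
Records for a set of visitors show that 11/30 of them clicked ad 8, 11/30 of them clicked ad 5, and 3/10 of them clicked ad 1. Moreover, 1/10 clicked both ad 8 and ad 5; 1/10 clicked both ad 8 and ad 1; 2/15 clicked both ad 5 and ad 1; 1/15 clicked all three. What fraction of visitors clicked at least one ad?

23/30

P(union) = 11/30 + 11/30 + 3/10 − 1/10 − 1/10 − 2/15 + 1/15 = 23/30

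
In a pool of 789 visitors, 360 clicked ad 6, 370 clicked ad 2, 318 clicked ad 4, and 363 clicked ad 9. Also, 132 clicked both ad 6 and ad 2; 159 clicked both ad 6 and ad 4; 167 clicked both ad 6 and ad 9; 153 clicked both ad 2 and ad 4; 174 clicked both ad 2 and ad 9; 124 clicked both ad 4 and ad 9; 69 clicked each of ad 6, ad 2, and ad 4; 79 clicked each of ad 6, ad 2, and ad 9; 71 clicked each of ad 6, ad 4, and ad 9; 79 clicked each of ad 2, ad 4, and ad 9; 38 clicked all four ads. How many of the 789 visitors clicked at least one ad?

|at least one| = 360 + 370 + 318 + 363 − 132 − 159 − 167 − 153 − 174 − 124 + 69 + 79 + 71 + 79 − 38 = 762

762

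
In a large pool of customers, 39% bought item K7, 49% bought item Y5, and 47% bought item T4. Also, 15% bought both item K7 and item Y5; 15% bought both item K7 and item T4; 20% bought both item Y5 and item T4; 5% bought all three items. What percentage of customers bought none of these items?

10%

By inclusion-exclusion,
P(≥1) = 39 + 49 + 47 − 15 − 15 − 20 + 5 = 90%
P(none) = 100% − 90% = 10%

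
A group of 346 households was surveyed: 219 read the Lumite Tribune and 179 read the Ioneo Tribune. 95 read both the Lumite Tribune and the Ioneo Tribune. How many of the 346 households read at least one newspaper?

303

By inclusion–exclusion:
N(≥1) = 219 + 179 − 95 = 303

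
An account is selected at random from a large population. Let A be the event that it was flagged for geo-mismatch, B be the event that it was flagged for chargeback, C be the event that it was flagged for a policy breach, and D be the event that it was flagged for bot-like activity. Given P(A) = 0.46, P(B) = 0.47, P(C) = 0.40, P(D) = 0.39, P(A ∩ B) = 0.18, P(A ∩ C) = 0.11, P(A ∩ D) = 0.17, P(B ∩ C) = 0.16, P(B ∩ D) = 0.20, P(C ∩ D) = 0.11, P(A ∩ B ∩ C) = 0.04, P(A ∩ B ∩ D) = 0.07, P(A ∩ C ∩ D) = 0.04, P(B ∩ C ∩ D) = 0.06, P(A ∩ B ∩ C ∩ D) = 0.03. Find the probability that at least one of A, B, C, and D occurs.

0.97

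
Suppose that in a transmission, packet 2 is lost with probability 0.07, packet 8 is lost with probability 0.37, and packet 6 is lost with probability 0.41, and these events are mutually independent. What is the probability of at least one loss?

P(none) = (1 − 0.07) × (1 − 0.37) × (1 − 0.41) = 0.93 × 0.63 × 0.59 = 0.345681
P(at least one) = 1 − 0.345681 = 0.654319

0.654319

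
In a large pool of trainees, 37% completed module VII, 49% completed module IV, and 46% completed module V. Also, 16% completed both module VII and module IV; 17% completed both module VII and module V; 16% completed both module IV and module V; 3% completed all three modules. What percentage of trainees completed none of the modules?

By inclusion–exclusion:
P(≥1) = 37 + 49 + 46 − 16 − 17 − 16 + 3 = 86%
P(none) = 100% − 86% = 14%

14%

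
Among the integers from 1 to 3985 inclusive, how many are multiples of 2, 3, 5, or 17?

By inclusion-exclusion,
floor(3985/2) + floor(3985/3) + floor(3985/5) + floor(3985/17) − floor(3985/6) − floor(3985/10) − floor(3985/34) − floor(3985/15) − floor(3985/51) − floor(3985/85) + floor(3985/30) + floor(3985/102) + floor(3985/170) + floor(3985/255) − floor(3985/510) = 1992 + 1328 + 797 + 234 − 664 − 398 − 117 − 265 − 78 − 46 + 132 + 39 + 23 + 15 − 7 = 2985

2985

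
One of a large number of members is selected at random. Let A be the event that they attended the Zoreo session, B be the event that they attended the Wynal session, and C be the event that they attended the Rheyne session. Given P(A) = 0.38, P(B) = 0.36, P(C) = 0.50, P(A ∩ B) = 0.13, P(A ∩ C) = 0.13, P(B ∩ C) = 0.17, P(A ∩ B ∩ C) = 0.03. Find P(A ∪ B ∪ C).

0.84

Apply inclusion-exclusion:
P(A ∪ B ∪ C) = 0.38 + 0.36 + 0.50 − 0.13 − 0.13 − 0.17 + 0.03 = 0.84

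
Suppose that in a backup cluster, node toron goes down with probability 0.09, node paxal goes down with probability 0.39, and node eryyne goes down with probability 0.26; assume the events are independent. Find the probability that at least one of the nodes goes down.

0.589226

P(none) = (1 − 0.09) × (1 − 0.39) × (1 − 0.26) = 0.91 × 0.61 × 0.74 = 0.410774
P(at least one) = 1 − 0.410774 = 0.589226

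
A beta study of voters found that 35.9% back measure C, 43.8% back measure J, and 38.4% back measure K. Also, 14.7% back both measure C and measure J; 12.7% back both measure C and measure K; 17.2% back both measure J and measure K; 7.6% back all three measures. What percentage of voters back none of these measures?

18.9%

By inclusion-exclusion,
P(union) = 35.9 + 43.8 + 38.4 − 14.7 − 12.7 − 17.2 + 7.6 = 81.1%
P(none) = 100% − 81.1% = 18.9%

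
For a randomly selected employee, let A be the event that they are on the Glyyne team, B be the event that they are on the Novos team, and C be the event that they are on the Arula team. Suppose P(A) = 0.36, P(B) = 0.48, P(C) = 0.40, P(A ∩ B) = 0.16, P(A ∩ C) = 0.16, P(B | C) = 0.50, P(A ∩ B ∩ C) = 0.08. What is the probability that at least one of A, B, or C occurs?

P(B ∩ C) = P(C)·P(B|C) = 0.40 × 0.50 = 0.20
By inclusion-exclusion,
P(A ∪ B ∪ C) = 0.36 + 0.48 + 0.40 − 0.16 − 0.16 − 0.20 + 0.08 = 0.80

0.80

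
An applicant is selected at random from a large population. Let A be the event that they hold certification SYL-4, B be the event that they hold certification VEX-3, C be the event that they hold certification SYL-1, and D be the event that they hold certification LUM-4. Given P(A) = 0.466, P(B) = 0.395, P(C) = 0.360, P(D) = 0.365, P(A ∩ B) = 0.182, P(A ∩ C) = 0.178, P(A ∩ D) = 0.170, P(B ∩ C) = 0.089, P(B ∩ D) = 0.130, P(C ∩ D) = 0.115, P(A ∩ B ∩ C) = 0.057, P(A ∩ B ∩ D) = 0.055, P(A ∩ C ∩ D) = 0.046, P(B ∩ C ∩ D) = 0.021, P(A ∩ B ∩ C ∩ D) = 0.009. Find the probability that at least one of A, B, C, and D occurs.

0.892

Apply inclusion-exclusion:
P(A ∪ B ∪ C ∪ D) = 0.466 + 0.395 + 0.360 + 0.365 − 0.182 − 0.178 − 0.170 − 0.089 − 0.130 − 0.115 + 0.057 + 0.055 + 0.046 + 0.021 − 0.009 = 0.892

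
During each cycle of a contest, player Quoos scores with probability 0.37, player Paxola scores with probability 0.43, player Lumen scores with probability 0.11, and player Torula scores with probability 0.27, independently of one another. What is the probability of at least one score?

0.76669273

P(none) = (1 − 0.37) × (1 − 0.43) × (1 − 0.11) × (1 − 0.27) = 0.63 × 0.57 × 0.89 × 0.73 = 0.23330727
P(at least one) = 1 − 0.23330727 = 0.76669273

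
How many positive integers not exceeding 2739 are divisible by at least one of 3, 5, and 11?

1411

913 + 547 + 249 − 182 − 83 − 49 + 16 = 1411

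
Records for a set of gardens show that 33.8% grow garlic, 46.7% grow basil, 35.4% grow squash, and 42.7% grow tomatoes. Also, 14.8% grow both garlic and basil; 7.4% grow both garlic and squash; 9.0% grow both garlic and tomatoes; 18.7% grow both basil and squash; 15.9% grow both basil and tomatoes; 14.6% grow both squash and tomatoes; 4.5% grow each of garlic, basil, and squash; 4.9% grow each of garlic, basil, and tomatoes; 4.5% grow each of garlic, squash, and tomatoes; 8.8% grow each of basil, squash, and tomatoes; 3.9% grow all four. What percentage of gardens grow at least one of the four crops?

Using inclusion–exclusion:
P(union) = 33.8 + 46.7 + 35.4 + 42.7 − 14.8 − 7.4 − 9.0 − 18.7 − 15.9 − 14.6 + 4.5 + 4.9 + 4.5 + 8.8 − 3.9 = 97.0%

97.0%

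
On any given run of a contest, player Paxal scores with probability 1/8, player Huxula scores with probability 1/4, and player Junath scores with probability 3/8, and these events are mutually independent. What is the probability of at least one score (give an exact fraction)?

151/256

Independence gives P(none) = ∏(1 − pᵢ).
P(none) = (1 − 1/8) × (1 − 1/4) × (1 − 3/8) = 7/8 × 3/4 × 5/8 = 105/256
P(at least one) = 1 − 105/256 = 151/256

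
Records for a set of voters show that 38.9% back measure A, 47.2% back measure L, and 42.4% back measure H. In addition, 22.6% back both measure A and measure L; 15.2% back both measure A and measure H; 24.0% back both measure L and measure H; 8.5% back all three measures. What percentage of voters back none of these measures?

Apply inclusion-exclusion:
P(union) = 38.9 + 47.2 + 42.4 − 22.6 − 15.2 − 24.0 + 8.5 = 75.2%
P(none) = 100% − 75.2% = 24.8%

24.8%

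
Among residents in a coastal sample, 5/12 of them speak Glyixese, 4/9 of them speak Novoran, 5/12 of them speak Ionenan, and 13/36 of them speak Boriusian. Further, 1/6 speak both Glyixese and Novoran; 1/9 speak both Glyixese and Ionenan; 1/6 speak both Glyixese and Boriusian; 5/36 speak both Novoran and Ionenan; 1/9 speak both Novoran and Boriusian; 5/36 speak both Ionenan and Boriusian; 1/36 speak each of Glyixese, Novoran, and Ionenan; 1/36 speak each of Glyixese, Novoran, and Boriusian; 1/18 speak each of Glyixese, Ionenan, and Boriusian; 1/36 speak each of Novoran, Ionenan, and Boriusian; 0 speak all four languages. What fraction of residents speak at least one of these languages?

17/18

Inclusion–exclusion gives
P(at least one) = 5/12 + 4/9 + 5/12 + 13/36 − 1/6 − 1/9 − 1/6 − 5/36 − 1/9 − 5/36 + 1/36 + 1/36 + 1/18 + 1/36 − 0 = 17/18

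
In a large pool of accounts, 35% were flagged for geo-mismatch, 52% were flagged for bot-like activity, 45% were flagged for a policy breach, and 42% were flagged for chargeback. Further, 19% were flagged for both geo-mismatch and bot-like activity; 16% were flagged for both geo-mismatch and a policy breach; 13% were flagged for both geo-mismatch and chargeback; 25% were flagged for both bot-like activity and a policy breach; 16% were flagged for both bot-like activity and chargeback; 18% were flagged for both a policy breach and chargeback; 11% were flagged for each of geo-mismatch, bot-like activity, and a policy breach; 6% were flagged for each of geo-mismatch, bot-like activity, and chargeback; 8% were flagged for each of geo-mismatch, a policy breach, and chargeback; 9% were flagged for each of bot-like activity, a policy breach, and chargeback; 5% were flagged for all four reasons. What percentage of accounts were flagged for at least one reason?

P(at least one) = 35 + 52 + 45 + 42 − 19 − 16 − 13 − 25 − 16 − 18 + 11 + 6 + 8 + 9 − 5 = 96%

96%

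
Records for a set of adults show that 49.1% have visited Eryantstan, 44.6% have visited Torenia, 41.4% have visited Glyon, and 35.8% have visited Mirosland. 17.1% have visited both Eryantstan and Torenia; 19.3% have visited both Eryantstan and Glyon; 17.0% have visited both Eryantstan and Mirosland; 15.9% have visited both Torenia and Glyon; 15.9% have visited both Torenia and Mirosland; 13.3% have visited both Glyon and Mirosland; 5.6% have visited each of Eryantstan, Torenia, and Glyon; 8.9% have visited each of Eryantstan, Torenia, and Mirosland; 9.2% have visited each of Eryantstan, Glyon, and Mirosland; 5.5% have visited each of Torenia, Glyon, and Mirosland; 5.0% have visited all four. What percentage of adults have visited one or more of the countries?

96.6%

By inclusion–exclusion:
P(union) = 49.1 + 44.6 + 41.4 + 35.8 − 17.1 − 19.3 − 17.0 − 15.9 − 15.9 − 13.3 + 5.6 + 8.9 + 9.2 + 5.5 − 5.0 = 96.6%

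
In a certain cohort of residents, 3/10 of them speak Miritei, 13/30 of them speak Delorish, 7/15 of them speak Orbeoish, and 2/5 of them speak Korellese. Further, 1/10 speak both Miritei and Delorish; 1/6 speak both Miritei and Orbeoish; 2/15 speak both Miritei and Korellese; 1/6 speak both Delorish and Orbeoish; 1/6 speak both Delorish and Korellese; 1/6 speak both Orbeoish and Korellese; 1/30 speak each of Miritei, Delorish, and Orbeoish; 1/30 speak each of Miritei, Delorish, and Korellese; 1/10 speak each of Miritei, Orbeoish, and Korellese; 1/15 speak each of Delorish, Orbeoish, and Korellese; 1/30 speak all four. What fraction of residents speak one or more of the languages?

9/10

Inclusion–exclusion gives
P(union) = 3/10 + 13/30 + 7/15 + 2/5 − 1/10 − 1/6 − 2/15 − 1/6 − 1/6 − 1/6 + 1/30 + 1/30 + 1/10 + 1/15 − 1/30 = 9/10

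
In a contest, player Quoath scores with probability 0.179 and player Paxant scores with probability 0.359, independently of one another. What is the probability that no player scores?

0.526261

Since the events are independent, P(none) is the product of the individual non-occurrence probabilities.
P(none) = (1 − 0.179) × (1 − 0.359) = 0.821 × 0.641 = 0.526261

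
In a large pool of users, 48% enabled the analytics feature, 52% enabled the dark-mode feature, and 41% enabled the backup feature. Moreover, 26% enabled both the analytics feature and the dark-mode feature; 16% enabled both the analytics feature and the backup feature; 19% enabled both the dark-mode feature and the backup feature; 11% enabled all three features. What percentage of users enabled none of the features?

9%

P(at least one) = 48 + 52 + 41 − 26 − 16 − 19 + 11 = 91%
P(none) = 100% − 91% = 9%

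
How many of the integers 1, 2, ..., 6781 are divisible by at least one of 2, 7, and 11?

By inclusion-exclusion,
⌊6781/2⌋ + ⌊6781/7⌋ + ⌊6781/11⌋ − ⌊6781/14⌋ − ⌊6781/22⌋ − ⌊6781/77⌋ + ⌊6781/154⌋ = 3390 + 968 + 616 − 484 − 308 − 88 + 44 = 4138

4138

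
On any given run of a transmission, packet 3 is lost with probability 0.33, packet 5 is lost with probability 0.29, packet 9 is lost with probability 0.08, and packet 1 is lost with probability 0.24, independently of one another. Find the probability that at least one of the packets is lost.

0.66739056

P(none) = (1 − 0.33) × (1 − 0.29) × (1 − 0.08) × (1 − 0.24) = 0.67 × 0.71 × 0.92 × 0.76 = 0.33260944
P(at least one) = 1 − 0.33260944 = 0.66739056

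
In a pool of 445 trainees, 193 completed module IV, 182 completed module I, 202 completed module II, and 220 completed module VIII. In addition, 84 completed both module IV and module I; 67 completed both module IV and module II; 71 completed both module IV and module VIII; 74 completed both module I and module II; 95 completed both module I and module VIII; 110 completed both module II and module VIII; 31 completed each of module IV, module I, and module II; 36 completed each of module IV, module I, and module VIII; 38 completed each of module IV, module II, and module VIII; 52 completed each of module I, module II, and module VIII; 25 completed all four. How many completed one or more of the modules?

428

|union| = 193 + 182 + 202 + 220 − 84 − 67 − 71 − 74 − 95 − 110 + 31 + 36 + 38 + 52 − 25 = 428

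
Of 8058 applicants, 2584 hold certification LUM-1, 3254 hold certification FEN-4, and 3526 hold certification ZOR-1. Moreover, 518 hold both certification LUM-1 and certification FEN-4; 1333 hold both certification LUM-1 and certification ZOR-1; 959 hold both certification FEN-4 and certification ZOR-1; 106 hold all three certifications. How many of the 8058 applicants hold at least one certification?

6660

Inclusion–exclusion gives
|union| = 2584 + 3254 + 3526 − 518 − 1333 − 959 + 106 = 6660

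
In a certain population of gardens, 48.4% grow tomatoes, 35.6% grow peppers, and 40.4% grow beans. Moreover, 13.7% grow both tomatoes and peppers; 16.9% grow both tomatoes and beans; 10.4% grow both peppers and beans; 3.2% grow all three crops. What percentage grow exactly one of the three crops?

Using the inclusion–exclusion count for exactly one event:
P(exactly one) = 48.4 + 35.6 + 40.4 − 2·13.7 − 2·16.9 − 2·10.4 + 3·3.2 = 52.0%

52.0%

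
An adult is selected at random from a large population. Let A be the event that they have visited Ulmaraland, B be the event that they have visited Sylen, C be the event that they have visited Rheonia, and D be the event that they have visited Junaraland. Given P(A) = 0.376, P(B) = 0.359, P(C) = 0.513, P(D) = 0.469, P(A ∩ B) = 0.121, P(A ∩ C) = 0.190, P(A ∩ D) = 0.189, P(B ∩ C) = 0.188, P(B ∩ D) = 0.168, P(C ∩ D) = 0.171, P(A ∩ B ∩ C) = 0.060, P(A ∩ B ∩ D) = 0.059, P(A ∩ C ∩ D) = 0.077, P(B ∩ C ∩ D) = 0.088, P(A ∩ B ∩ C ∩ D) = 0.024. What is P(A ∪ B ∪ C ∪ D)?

0.950

P(A ∪ B ∪ C ∪ D) = 0.376 + 0.359 + 0.513 + 0.469 − 0.121 − 0.190 − 0.189 − 0.188 − 0.168 − 0.171 + 0.060 + 0.059 + 0.077 + 0.088 − 0.024 = 0.950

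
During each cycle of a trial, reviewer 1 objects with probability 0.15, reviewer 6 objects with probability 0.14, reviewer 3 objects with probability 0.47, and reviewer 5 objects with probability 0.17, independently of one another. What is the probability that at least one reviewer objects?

Since the events are independent, P(none) is the product of the individual non-occurrence probabilities.
P(none) = (1 − 0.15) × (1 − 0.14) × (1 − 0.47) × (1 − 0.17) = 0.85 × 0.86 × 0.53 × 0.83 = 0.3215669
P(at least one) = 1 − 0.3215669 = 0.6784331

0.6784331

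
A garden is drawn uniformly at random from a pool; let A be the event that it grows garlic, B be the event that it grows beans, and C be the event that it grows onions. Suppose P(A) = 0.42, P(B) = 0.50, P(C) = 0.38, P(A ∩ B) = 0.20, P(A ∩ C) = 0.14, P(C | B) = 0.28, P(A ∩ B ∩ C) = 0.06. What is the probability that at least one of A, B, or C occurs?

0.88

P(B ∩ C) = P(B)·P(C|B) = 0.50 × 0.28 = 0.14
Using inclusion–exclusion:
P(A ∪ B ∪ C) = 0.42 + 0.50 + 0.38 − 0.20 − 0.14 − 0.14 + 0.06 = 0.88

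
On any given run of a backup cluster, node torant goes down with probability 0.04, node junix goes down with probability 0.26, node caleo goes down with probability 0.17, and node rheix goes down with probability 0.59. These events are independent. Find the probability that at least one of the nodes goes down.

0.75825088

Independence gives P(none) = ∏(1 − pᵢ).
P(none) = (1 − 0.04) × (1 − 0.26) × (1 − 0.17) × (1 − 0.59) = 0.96 × 0.74 × 0.83 × 0.41 = 0.24174912
P(at least one) = 1 − 0.24174912 = 0.75825088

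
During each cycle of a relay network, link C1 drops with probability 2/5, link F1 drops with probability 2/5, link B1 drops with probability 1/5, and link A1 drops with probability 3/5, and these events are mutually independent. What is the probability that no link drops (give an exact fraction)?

72/625

Independence gives P(none) = ∏(1 − pᵢ).
P(none) = (1 − 2/5) × (1 − 2/5) × (1 − 1/5) × (1 − 3/5) = 3/5 × 3/5 × 4/5 × 2/5 = 72/625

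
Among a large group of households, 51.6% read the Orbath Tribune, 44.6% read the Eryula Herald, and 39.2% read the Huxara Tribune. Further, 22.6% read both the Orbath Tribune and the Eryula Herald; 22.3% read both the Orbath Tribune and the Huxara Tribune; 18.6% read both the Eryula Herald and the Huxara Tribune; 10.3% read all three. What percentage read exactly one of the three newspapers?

Using the inclusion–exclusion count for exactly one event:
P(exactly one) = 51.6 + 44.6 + 39.2 − 2·22.6 − 2·22.3 − 2·18.6 + 3·10.3 = 39.3%

39.3%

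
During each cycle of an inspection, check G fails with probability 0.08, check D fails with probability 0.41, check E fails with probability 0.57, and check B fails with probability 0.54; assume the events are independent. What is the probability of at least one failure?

0.89263416

Independence gives P(none) = ∏(1 − pᵢ).
P(none) = (1 − 0.08) × (1 − 0.41) × (1 − 0.57) × (1 − 0.54) = 0.92 × 0.59 × 0.43 × 0.46 = 0.10736584
P(at least one) = 1 − 0.10736584 = 0.89263416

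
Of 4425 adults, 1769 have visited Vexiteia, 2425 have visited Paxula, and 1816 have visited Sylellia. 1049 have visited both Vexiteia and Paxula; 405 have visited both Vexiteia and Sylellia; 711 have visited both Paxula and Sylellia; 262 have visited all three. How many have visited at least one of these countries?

|at least one| = 1769 + 2425 + 1816 − 1049 − 405 − 711 + 262 = 4107

4107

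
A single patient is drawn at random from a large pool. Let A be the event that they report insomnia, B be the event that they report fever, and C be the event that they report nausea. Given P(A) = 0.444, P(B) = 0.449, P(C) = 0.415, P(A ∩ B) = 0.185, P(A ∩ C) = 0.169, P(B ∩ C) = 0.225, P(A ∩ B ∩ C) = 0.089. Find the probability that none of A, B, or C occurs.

Using inclusion–exclusion:
P(A ∪ B ∪ C) = 0.444 + 0.449 + 0.415 − 0.185 − 0.169 − 0.225 + 0.089 = 0.818
P(none) = 1 − 0.818 = 0.182

0.182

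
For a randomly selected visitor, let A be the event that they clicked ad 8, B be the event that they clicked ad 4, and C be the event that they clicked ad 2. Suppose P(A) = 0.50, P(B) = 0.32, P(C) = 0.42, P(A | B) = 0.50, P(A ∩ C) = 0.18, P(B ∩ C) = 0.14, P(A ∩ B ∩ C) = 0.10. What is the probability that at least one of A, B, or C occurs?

0.86

P(A ∩ B) = P(B)·P(A|B) = 0.32 × 0.50 = 0.16
Apply inclusion-exclusion:
P(A ∪ B ∪ C) = 0.50 + 0.32 + 0.42 − 0.16 − 0.18 − 0.14 + 0.10 = 0.86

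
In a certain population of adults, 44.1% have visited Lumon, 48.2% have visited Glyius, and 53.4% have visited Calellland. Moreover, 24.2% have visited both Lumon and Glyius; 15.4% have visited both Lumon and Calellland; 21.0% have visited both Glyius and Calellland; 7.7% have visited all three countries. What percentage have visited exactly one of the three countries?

47.6%

By inclusion–exclusion (exactly-one form):
P(exactly one) = 44.1 + 48.2 + 53.4 − 2·24.2 − 2·15.4 − 2·21.0 + 3·7.7 = 47.6%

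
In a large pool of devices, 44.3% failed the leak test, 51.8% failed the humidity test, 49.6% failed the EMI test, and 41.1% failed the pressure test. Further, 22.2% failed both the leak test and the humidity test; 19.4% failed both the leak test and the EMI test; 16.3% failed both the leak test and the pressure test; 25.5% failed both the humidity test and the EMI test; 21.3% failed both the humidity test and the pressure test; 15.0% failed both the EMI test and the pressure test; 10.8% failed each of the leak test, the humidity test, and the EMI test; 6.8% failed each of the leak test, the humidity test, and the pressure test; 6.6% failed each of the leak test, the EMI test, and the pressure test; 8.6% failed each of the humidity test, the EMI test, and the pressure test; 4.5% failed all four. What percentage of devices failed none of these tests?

4.6%

P(union) = 44.3 + 51.8 + 49.6 + 41.1 − 22.2 − 19.4 − 16.3 − 25.5 − 21.3 − 15.0 + 10.8 + 6.8 + 6.6 + 8.6 − 4.5 = 95.4%
P(none) = 100% − 95.4% = 4.6%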